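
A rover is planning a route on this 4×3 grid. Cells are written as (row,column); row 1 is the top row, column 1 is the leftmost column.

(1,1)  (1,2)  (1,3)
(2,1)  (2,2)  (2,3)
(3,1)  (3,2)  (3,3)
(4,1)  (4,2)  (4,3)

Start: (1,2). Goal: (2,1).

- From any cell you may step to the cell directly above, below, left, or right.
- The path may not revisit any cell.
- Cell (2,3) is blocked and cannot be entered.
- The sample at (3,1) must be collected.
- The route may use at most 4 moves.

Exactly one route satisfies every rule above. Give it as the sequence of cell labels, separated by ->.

The 4-move cap with required stops at (3,1) leaves no slack for detours.
Route from (1,2): down 2 to (3,2), left 1 to (3,1), up 1 to (2,1) — 4 moves in all.
Check: all required cells visited; 4 ≤ 4 moves.

(1,2) -> (2,2) -> (3,2) -> (3,1) -> (2,1)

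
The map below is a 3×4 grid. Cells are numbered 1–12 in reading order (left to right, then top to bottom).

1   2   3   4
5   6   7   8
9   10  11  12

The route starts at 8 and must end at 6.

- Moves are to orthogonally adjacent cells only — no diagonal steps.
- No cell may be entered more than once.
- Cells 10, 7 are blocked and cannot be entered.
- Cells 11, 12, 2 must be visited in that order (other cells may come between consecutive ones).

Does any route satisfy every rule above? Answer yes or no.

no

11 must be visited but has only one open neighbour (12), and it is neither the start nor the goal — the route would have to enter and leave through 12, re-entering it.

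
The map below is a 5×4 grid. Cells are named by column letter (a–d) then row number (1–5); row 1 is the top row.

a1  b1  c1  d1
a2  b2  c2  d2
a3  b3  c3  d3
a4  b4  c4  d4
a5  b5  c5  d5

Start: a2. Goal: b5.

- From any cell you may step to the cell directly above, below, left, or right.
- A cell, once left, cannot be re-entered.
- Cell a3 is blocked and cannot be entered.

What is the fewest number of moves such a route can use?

4

The Manhattan distance from a2 to b5 is |2−5| + |1−2| = 4, so at least 4 moves are needed.
A route of 4 moves achieves this: a2 → b2 → b3 → b4 → b5.
Since 4 matches the lower bound, it is optimal.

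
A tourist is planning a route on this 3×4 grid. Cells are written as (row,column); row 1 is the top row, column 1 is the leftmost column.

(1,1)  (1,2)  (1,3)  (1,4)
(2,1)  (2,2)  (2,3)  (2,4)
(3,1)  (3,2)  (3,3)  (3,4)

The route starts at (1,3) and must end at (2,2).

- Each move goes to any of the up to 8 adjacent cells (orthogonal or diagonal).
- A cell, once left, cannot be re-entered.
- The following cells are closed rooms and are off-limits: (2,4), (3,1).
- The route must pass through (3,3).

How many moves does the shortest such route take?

3

Any route passes through (3,3) somewhere between (1,3) and (2,2). Summing Chebyshev distances along the two legs ((1,3) → (3,3) → (2,2)) gives a lower bound of 2 + 1 = 3 moves.
A route of 3 moves achieves this: (1,3) → (2,3) → (3,3) → (2,2).
Since 3 matches the lower bound, it is optimal.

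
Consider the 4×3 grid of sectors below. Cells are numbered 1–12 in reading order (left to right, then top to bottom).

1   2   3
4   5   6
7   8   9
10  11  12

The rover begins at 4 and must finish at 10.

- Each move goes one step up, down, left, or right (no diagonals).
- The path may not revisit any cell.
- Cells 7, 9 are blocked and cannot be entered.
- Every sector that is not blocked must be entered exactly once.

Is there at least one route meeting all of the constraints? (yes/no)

no

Cell 12 has only one open neighbour but is neither the start nor the goal, so a Hamiltonian route would have to both enter and leave it through the same neighbour — impossible without revisiting.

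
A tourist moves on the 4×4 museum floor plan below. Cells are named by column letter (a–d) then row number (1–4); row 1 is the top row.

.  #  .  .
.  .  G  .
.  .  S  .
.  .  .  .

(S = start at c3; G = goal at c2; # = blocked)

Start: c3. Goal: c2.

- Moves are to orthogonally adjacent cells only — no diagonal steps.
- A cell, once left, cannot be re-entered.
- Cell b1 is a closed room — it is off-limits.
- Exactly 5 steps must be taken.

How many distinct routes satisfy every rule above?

4

Need simple routes of exactly 5 moves from c3 to c2 (Manhattan distance 1, so 2 moves are spent on a detour and 2 undoing it).
Enumerating: c3 c4 b4 b3 b2 c2 | c3 c4 d4 d3 d2 c2 | c3 b3 a3 a2 b2 c2 | c3 d3 d2 d1 c1 c2.
That gives 4 routes.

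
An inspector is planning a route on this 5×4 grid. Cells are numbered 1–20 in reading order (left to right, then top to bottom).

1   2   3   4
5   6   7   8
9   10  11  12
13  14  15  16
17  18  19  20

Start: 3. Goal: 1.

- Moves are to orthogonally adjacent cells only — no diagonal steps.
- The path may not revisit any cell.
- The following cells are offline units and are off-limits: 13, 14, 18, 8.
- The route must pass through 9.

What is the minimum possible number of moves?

6

Any route passes through 9 somewhere between 3 and 1. Summing Manhattan distances along the two legs (3 → 9 → 1) gives a lower bound of 4 + 2 = 6 moves.
A route of 6 moves achieves this: 3 → 7 → 11 → 10 → 9 → 5 → 1.
Since 6 matches the lower bound, it is optimal.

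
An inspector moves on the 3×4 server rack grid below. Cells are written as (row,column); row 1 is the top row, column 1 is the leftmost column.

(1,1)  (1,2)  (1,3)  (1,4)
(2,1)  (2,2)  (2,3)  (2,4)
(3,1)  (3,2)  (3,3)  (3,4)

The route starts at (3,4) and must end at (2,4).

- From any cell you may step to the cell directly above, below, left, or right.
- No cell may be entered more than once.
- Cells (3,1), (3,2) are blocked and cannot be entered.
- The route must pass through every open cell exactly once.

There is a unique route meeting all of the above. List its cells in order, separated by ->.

(3,4) -> (3,3) -> (2,3) -> (2,2) -> (2,1) -> (1,1) -> (1,2) -> (1,3) -> (1,4) -> (2,4)

Need to visit all 10 open cells exactly once, starting at (3,4) and ending at (2,4).
Cell (3,3) has only two open neighbours ((2,3) and (3,4)), so the path must pass straight through it: one of those is the cell it's entered from and the other is where it exits.
Route from (3,4): left to (3,3), up to (2,3), 2× left (reaching (2,1)), up to (1,1), 3× right (reaching (1,4)), down to (2,4) — 9 moves in all.
Check: all 10 open cells covered.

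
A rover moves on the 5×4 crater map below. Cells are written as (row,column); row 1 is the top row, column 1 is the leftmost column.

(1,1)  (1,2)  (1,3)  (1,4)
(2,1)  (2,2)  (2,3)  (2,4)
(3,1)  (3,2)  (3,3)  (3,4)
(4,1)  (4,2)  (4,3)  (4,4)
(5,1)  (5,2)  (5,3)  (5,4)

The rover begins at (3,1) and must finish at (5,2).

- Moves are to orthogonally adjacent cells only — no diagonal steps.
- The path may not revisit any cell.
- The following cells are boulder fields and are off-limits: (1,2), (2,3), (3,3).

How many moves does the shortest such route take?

3

The Manhattan distance from (3,1) to (5,2) is |3−5| + |1−2| = 3, so at least 3 moves are needed.
A route of 3 moves achieves this: (3,1) → (4,1) → (5,1) → (5,2).
Since 3 matches the lower bound, it is optimal.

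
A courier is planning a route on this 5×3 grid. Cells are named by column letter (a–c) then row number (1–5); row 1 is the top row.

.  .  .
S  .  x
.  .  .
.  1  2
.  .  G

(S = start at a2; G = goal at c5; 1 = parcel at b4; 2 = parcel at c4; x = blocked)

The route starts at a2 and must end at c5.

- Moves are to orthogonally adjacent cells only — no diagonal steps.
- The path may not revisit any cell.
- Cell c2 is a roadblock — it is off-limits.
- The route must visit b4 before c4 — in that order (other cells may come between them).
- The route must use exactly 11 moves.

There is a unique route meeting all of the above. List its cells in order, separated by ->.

The waypoints must appear in the order b4, c4, with no cell reused.
Route from a2: up to a1, right to b1, 2× down (reaching b3), left to a3, 2× down (reaching a5), right to b5, up to b4, right to c4, down to c5 — 11 moves in all.
Check: order respected (1 at step 9, 2 at step 10); 11 moves as required.

a2 -> a1 -> b1 -> b2 -> b3 -> a3 -> a4 -> a5 -> b5 -> b4 -> c4 -> c5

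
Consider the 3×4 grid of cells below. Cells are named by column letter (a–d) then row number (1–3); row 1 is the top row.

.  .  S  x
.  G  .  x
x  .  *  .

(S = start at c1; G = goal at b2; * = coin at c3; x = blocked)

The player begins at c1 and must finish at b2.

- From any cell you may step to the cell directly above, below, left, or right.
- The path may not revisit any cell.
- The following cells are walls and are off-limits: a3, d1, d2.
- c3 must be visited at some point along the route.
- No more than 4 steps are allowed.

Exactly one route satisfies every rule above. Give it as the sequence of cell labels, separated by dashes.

The budget equals the shortest possible length, so every move has to be on a shortest route through the required cells.
Route from c1: 2× down (reaching c3), left to b3, up to b2 — 4 moves in all.
Check: all required cells visited; 4 ≤ 4 moves.

c1 - c2 - c3 - b3 - b2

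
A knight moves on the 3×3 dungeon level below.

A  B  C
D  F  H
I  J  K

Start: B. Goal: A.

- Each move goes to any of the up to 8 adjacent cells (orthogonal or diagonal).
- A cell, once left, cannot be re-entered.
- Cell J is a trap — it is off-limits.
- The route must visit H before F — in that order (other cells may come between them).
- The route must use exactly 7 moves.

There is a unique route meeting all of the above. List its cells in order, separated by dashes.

B - C - H - K - F - I - D - A

The waypoints must appear in the order H, F, with no cell reused.
Route from B: right 1 to C, down 2 to K, up-left 1 to F, down-left 1 to I, up 2 to A — 7 moves in all.
Check: order respected (H at step 2, F at step 4); 7 moves as required.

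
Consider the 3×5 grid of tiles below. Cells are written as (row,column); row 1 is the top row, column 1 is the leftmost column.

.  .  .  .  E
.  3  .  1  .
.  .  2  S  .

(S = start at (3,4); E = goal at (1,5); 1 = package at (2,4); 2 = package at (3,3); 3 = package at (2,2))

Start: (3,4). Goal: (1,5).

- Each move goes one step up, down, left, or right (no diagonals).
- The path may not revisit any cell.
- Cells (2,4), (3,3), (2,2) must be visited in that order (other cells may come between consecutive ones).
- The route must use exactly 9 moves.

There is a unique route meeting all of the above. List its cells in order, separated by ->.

(3,4) -> (2,4) -> (2,3) -> (3,3) -> (3,2) -> (2,2) -> (1,2) -> (1,3) -> (1,4) -> (1,5)

The waypoints must appear in the order (2,4), (3,3), (2,2), with no cell reused.
Route from (3,4): up 1 to (2,4), left 1 to (2,3), down 1 to (3,3), left 1 to (3,2), up 2 to (1,2), right 3 to (1,5) — 9 moves in all.
Check: order respected (1 at step 1, 2 at step 3, 3 at step 5); 9 moves as required.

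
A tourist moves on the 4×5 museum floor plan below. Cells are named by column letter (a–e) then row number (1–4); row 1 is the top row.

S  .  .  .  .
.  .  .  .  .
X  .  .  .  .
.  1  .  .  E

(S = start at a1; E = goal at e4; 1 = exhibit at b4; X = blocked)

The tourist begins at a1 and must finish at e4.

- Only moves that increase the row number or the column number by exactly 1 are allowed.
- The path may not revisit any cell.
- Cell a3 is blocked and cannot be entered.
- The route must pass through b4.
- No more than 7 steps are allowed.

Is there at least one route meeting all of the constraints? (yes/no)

One route that works: a1 → a2 → b2 → b3 → b4 → c4 → d4 → e4.

yes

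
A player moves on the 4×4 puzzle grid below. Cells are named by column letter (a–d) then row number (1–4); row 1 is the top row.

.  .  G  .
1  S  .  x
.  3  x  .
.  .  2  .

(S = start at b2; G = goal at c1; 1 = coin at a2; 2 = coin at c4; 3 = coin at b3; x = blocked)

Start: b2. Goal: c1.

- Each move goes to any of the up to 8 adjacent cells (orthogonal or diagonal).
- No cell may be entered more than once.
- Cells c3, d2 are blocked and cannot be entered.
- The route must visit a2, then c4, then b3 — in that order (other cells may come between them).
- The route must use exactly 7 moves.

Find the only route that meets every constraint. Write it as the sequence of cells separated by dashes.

The waypoints must appear in the order a2, c4, b3, with no cell reused.
Route from b2: left 1 to a2, down 1 to a3, down-right 1 to b4, right 1 to c4, up-left 1 to b3, up-right 1 to c2, up 1 to c1 — 7 moves in all.
Check: order respected (1 at step 1, 2 at step 4, 3 at step 5); 7 moves as required.

b2 - a2 - a3 - b4 - c4 - b3 - c2 - c1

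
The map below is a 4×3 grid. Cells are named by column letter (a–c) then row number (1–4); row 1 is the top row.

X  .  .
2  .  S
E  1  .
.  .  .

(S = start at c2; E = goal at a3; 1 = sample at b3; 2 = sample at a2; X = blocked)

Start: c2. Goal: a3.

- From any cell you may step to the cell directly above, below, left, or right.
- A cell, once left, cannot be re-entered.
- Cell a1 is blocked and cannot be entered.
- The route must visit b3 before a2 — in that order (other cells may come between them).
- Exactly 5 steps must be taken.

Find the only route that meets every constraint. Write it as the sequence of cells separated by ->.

The waypoints must appear in the order b3, a2, with no cell reused.
Route from c2: down to c3, left to b3, up to b2, left to a2, down to a3 — 5 moves in all.
Check: order respected (1 at step 2, 2 at step 4); 5 moves as required.

c2 -> c3 -> b3 -> b2 -> a2 -> a3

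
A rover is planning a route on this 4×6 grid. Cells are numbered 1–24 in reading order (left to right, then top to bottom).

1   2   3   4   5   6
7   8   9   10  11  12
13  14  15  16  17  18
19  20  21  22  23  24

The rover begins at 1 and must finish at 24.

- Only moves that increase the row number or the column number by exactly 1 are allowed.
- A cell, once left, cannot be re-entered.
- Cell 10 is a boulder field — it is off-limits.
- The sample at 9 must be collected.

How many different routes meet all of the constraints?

12

A right/down-only route from 1 to 24 makes exactly 3 down-moves and 5 right-moves in some order.
With no other constraints that would be C(8,3) = 56 routes.
Split at 9 and multiply the segment counts (each segment already excludes blocked cells): 1→9: 3; 9→24: 4; product = 12.
That gives 12 routes.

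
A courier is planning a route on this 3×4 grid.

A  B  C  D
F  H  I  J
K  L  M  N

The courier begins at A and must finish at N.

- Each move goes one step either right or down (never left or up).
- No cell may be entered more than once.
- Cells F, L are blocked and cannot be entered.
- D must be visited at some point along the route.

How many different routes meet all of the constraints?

A right/down-only route from A to N makes exactly 2 down-moves and 3 right-moves in some order.
With no other constraints that would be C(5,2) = 10 routes.
Split at D and multiply the segment counts (each segment already excludes blocked cells): A→D: 1; D→N: 1; product = 1.
That gives 1 route.

1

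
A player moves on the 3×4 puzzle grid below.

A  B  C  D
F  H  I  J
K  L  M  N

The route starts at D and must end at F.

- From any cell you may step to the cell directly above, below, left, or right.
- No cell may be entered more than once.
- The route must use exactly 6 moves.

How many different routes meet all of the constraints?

Need simple routes of exactly 6 moves from D to F (Manhattan distance 4, so 1 moves are spent on a detour and 1 undoing it).
Branch systematically from the start, pruning whenever the remaining move budget drops below the Manhattan distance to F or differs from it in parity. Grouping the completions by first move — via J: 9; via C: 5 — and summing: 9 + 5 = 14.
That gives 14 routes.

14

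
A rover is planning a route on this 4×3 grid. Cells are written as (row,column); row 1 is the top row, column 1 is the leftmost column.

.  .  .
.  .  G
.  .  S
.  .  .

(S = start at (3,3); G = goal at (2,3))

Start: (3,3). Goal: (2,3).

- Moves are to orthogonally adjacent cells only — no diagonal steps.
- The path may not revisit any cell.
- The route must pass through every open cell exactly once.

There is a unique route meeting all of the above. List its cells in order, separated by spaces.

Need to visit all 12 open cells exactly once, starting at (3,3) and ending at (2,3).
Cell (1,1) has only two open neighbours ((2,1) and (1,2)), so the path must pass straight through it: one of those is the cell it's entered from and the other is where it exits.
Route from (3,3): down 1 to (4,3), left 2 to (4,1), up 1 to (3,1), right 1 to (3,2), up 1 to (2,2), left 1 to (2,1), up 1 to (1,1), right 2 to (1,3), down 1 to (2,3) — 11 moves in all.
Check: all 12 open cells covered.

(3,3) (4,3) (4,2) (4,1) (3,1) (3,2) (2,2) (2,1) (1,1) (1,2) (1,3) (2,3)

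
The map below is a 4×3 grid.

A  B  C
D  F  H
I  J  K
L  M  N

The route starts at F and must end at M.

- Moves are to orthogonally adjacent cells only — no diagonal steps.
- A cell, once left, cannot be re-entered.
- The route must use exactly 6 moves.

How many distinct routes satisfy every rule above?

6

Need simple routes of exactly 6 moves from F to M (Manhattan distance 2, so 2 moves are spent on a detour and 2 undoing it).
Enumerating: F B A D I L M | F B A D I J M | F B C H K N M | F B C H K J M | F D I J K N M | F H K J I L M.
That gives 6 routes.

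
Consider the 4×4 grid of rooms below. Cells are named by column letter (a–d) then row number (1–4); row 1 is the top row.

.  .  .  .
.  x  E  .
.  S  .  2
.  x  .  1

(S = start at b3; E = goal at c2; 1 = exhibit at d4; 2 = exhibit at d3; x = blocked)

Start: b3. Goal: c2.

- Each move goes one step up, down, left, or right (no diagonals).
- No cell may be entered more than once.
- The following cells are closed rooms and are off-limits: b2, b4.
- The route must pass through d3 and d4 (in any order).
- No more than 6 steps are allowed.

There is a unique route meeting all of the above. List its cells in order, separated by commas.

b3, c3, c4, d4, d3, d2, c2

The 6-move cap with required stops at d3, d4 leaves no slack for detours.
Route from b3: right 1 to c3, down 1 to c4, right 1 to d4, up 2 to d2, left 1 to c2 — 6 moves in all.
Check: all required cells visited; 6 ≤ 6 moves.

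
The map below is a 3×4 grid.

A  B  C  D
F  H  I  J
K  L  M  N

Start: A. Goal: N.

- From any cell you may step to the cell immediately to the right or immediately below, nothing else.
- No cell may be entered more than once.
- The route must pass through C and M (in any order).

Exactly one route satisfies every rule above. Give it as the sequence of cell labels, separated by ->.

Moves only go right or down, so the column and row indices never decrease.
Route from A: 2× right (reaching C), 2× down (reaching M), right to N — 5 moves in all.
Check: all required cells visited.

A -> B -> C -> I -> M -> N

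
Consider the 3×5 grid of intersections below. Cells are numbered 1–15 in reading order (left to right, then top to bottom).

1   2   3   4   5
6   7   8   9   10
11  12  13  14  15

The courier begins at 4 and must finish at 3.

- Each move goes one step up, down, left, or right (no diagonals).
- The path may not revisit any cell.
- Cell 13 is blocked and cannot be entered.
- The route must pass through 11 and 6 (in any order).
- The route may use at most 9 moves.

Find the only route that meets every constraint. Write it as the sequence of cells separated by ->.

The budget equals the shortest possible length, so every move has to be on a shortest route through the required cells.
Route from 4: down to 9, 2× left (reaching 7), down to 12, left to 11, 2× up (reaching 1), 2× right (reaching 3) — 9 moves in all.
Check: all required cells visited; 9 ≤ 9 moves.

4 -> 9 -> 8 -> 7 -> 12 -> 11 -> 6 -> 1 -> 2 -> 3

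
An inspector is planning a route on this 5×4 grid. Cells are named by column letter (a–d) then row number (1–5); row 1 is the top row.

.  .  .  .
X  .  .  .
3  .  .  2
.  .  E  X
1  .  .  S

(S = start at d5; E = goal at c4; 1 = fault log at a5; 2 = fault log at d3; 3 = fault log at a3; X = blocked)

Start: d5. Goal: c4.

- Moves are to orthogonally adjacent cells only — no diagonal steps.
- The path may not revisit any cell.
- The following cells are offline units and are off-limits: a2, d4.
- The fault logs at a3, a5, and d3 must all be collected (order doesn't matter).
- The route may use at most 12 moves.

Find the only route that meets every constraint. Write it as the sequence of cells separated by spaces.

d5 c5 b5 a5 a4 a3 b3 b2 c2 d2 d3 c3 c4

Any route must reach a3, a5, and d3 and still end at c4 within 12 moves, so the order of the required stops is forced.
Route from d5: left 3 to a5, up 2 to a3, right 1 to b3, up 1 to b2, right 2 to d2, down 1 to d3, left 1 to c3, down 1 to c4 — 12 moves in all.
Check: all required cells visited; 12 ≤ 12 moves.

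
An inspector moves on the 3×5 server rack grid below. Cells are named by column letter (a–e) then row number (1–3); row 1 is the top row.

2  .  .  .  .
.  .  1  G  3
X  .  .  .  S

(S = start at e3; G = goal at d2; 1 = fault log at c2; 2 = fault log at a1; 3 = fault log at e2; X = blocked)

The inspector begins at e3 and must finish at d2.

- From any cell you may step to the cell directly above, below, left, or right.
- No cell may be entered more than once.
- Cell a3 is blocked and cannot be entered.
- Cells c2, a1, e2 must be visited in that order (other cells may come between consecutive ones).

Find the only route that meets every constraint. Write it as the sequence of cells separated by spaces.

e3 d3 c3 c2 b2 a2 a1 b1 c1 d1 e1 e2 d2

The waypoints must appear in the order c2, a1, e2, with no cell reused.
Route from e3: left 2 to c3, up 1 to c2, left 2 to a2, up 1 to a1, right 4 to e1, down 1 to e2, left 1 to d2 — 12 moves in all.
Check: order respected (1 at step 3, 2 at step 6, 3 at step 11).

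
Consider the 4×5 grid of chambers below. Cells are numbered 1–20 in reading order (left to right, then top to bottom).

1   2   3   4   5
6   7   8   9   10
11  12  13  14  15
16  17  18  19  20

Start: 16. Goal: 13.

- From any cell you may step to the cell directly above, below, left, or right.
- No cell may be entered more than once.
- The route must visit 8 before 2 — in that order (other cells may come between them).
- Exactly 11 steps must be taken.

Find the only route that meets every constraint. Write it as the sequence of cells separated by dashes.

16 - 17 - 18 - 19 - 14 - 9 - 8 - 3 - 2 - 7 - 12 - 13

The waypoints must appear in the order 8, 2, with no cell reused.
Route from 16: right 3 to 19, up 2 to 9, left 1 to 8, up 1 to 3, left 1 to 2, down 2 to 12, right 1 to 13 — 11 moves in all.
Check: order respected (8 at step 6, 2 at step 8); 11 moves as required.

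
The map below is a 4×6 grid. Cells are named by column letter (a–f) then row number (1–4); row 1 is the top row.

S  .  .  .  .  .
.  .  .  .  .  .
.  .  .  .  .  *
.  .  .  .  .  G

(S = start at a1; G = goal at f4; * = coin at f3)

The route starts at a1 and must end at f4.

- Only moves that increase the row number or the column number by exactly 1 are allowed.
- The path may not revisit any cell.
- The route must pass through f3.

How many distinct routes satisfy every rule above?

A right/down-only route from a1 to f4 makes exactly 3 down-moves and 5 right-moves in some order.
With no other constraints that would be C(8,3) = 56 routes.
Split at f3 and multiply the segment counts: a1→f3: 21; f3→f4: 1; product = 21.
That gives 21 routes.

21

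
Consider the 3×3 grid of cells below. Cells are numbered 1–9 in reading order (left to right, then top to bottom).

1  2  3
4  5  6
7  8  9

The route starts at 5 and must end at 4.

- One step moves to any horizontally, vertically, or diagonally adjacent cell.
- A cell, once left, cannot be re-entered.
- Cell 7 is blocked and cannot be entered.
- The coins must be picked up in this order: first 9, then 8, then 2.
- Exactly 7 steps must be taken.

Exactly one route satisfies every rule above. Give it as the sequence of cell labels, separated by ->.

5 -> 9 -> 8 -> 6 -> 3 -> 2 -> 1 -> 4

The waypoints must appear in the order 9, 8, 2, with no cell reused.
Route from 5: down-right 1 to 9, left 1 to 8, up-right 1 to 6, up 1 to 3, left 2 to 1, down 1 to 4 — 7 moves in all.
Check: order respected (9 at step 1, 8 at step 2, 2 at step 5); 7 moves as required.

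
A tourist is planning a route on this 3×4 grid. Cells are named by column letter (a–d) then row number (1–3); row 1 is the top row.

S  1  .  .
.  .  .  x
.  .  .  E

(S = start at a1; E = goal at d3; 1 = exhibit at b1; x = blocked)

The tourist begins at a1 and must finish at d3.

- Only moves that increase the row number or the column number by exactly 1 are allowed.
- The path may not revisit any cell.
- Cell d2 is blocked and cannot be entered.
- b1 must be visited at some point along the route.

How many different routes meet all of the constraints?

3

A right/down-only route from a1 to d3 makes exactly 2 down-moves and 3 right-moves in some order.
With no other constraints that would be C(5,2) = 10 routes.
Split at b1 and multiply the segment counts (each segment already excludes blocked cells): a1→b1: 1; b1→d3: 3; product = 3.
That gives 3 routes.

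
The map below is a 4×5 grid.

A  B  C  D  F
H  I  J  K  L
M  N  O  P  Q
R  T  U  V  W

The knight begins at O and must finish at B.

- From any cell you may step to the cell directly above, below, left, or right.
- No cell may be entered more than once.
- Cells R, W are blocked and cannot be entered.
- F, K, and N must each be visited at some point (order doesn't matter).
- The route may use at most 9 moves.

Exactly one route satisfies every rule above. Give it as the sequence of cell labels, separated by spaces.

O N I J K L F D C B

Any route must reach F, K, and N and still end at B within 9 moves, so the order of the required stops is forced.
Route from O: left 1 to N, up 1 to I, right 3 to L, up 1 to F, left 3 to B — 9 moves in all.
Check: all required cells visited; 9 ≤ 9 moves.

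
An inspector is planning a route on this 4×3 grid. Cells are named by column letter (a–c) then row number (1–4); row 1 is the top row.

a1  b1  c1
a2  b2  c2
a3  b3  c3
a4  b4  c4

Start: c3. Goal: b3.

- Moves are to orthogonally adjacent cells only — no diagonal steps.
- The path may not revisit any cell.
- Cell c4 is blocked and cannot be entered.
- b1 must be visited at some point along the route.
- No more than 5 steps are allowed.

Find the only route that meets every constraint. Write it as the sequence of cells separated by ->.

Any route must reach b1 and still end at b3 within 5 moves, so the order of the required stops is forced.
Route from c3: 2× up (reaching c1), left to b1, 2× down (reaching b3) — 5 moves in all.
Check: all required cells visited; 5 ≤ 5 moves.

c3 -> c2 -> c1 -> b1 -> b2 -> b3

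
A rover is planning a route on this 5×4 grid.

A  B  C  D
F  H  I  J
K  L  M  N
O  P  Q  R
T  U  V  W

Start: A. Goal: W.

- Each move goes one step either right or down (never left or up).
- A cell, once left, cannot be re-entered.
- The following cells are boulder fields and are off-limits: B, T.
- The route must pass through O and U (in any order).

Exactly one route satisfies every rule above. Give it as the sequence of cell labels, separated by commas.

A, F, K, O, P, U, V, W

Moves only go right or down, so the column and row indices never decrease.
Route from A: 3× down (reaching O), right to P, down to U, 2× right (reaching W) — 7 moves in all.
Check: all required cells visited.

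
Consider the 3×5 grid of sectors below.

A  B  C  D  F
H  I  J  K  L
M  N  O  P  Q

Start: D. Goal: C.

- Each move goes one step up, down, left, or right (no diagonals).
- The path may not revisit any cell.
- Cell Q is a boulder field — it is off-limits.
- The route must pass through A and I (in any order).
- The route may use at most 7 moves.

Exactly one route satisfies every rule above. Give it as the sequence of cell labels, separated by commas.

The 7-move cap with required stops at A, I leaves no slack for detours.
Route from D: down to K, 3× left (reaching H), up to A, 2× right (reaching C) — 7 moves in all.
Check: all required cells visited; 7 ≤ 7 moves.

D, K, J, I, H, A, B, C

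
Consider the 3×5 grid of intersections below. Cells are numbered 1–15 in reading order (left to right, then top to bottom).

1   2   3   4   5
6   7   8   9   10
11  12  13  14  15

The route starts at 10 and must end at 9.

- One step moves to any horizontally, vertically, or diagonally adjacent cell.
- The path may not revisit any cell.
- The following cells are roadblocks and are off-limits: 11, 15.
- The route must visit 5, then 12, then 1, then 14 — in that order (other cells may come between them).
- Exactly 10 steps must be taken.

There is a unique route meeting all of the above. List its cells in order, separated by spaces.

10 5 4 8 12 6 1 7 13 14 9

The waypoints must appear in the order 5, 12, 1, 14, with no cell reused.
Route from 10: up 1 to 5, left 1 to 4, down-left 2 to 12, up-left 1 to 6, up 1 to 1, down-right 2 to 13, right 1 to 14, up 1 to 9 — 10 moves in all.
Check: order respected (5 at step 1, 12 at step 4, 1 at step 6, 14 at step 9); 10 moves as required.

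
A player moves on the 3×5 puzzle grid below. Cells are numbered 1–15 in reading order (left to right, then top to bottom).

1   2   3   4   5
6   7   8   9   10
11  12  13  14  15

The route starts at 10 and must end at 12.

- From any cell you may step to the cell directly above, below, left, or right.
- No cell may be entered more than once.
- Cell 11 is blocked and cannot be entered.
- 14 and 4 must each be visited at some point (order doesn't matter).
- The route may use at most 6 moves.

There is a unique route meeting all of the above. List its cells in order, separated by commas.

10, 5, 4, 9, 14, 13, 12

The budget equals the shortest possible length, so every move has to be on a shortest route through the required cells.
Route from 10: up to 5, left to 4, 2× down (reaching 14), 2× left (reaching 12) — 6 moves in all.
Check: all required cells visited; 6 ≤ 6 moves.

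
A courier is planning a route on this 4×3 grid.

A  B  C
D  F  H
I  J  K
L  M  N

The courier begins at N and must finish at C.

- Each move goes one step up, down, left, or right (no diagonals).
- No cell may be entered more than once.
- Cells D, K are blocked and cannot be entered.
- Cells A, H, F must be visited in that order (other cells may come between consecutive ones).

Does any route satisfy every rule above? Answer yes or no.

A must be visited but has only one open neighbour (B), and it is neither the start nor the goal — the route would have to enter and leave through B, re-entering it.

no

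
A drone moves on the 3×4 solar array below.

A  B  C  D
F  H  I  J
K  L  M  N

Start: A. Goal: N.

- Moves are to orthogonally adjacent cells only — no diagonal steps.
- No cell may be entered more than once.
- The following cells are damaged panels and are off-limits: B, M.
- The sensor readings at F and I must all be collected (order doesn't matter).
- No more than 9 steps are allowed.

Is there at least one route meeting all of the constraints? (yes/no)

One route that works: A → F → H → I → J → N.

yes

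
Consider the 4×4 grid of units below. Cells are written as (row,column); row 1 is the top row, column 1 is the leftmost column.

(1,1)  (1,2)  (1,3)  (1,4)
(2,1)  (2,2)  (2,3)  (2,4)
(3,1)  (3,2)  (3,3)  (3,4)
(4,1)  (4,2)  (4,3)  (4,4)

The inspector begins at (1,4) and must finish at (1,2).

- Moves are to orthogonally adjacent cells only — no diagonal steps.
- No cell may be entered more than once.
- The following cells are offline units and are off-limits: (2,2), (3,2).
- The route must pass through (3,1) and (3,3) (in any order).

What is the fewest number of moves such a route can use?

Any route passes through (3,1) and (3,3) in some order between (1,4) and (1,2). Summing Manhattan distances along each leg and taking the cheapest ordering ((1,4) → (3,3) → (3,1) → (1,2)) gives a lower bound of 3 + 2 + 3 = 8 moves.
That bound ignores the blocked cells. Measuring each leg by the fewest moves that actually steer around them ((1,4)→(3,3): 3; (3,3)→(3,1): 4; (3,1)→(1,2): 3) raises the lower bound to 10.
A route of 10 moves exists: (1,4) → (2,4) → (3,4) → (3,3) → (4,3) → (4,2) → (4,1) → (3,1) → (2,1) → (1,1) → (1,2).
Since 10 matches that lower bound, it is optimal.

10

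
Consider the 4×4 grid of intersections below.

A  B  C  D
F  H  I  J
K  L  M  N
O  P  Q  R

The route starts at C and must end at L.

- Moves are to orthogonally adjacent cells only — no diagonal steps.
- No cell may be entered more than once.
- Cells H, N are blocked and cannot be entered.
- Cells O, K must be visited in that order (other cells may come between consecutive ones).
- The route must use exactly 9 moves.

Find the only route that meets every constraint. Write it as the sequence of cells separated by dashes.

The waypoints must appear in the order O, K, with no cell reused.
Route from C: right 1 to D, down 1 to J, left 1 to I, down 2 to Q, left 2 to O, up 1 to K, right 1 to L — 9 moves in all.
Check: order respected (O at step 7, K at step 8); 9 moves as required.

C - D - J - I - M - Q - P - O - K - L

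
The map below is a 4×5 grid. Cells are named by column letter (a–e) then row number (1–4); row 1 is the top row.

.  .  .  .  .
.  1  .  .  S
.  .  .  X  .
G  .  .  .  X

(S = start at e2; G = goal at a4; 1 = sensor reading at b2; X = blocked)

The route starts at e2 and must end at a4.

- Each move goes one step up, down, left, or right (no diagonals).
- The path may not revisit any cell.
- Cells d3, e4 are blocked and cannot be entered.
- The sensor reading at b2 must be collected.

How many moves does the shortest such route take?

Any route passes through b2 somewhere between e2 and a4. Summing Manhattan distances along the two legs (e2 → b2 → a4) gives a lower bound of 3 + 3 = 6 moves.
A route of 6 moves achieves this: e2 → d2 → c2 → b2 → b3 → b4 → a4.
Since 6 matches the lower bound, it is optimal.

6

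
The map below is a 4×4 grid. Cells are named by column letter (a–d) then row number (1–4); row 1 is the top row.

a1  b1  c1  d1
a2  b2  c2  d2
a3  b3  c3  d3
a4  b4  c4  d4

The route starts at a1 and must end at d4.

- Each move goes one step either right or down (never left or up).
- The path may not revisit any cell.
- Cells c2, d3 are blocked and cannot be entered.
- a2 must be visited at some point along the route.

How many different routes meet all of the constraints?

5

A right/down-only route from a1 to d4 makes exactly 3 down-moves and 3 right-moves in some order.
With no other constraints that would be C(6,3) = 20 routes.
Split at a2 and multiply the segment counts (each segment already excludes blocked cells): a1→a2: 1; a2→d4: 5; product = 5.
That gives 5 routes.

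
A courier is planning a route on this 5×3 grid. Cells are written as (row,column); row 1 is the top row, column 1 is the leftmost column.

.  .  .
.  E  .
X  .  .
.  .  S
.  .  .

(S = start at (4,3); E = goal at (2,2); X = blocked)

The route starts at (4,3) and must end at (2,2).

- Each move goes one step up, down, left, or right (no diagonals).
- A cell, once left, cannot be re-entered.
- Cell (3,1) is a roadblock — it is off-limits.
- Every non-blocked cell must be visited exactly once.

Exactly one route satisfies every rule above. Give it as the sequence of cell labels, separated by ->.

Need to visit all 14 open cells exactly once, starting at (4,3) and ending at (2,2).
Cell (5,3) has only two open neighbours ((4,3) and (5,2)), so the path must pass straight through it: one of those is the cell it's entered from and the other is where it exits.
Route from (4,3): down 1 to (5,3), left 2 to (5,1), up 1 to (4,1), right 1 to (4,2), up 1 to (3,2), right 1 to (3,3), up 2 to (1,3), left 2 to (1,1), down 1 to (2,1), right 1 to (2,2) — 13 moves in all.
Check: all 14 open cells covered.

(4,3) -> (5,3) -> (5,2) -> (5,1) -> (4,1) -> (4,2) -> (3,2) -> (3,3) -> (2,3) -> (1,3) -> (1,2) -> (1,1) -> (2,1) -> (2,2)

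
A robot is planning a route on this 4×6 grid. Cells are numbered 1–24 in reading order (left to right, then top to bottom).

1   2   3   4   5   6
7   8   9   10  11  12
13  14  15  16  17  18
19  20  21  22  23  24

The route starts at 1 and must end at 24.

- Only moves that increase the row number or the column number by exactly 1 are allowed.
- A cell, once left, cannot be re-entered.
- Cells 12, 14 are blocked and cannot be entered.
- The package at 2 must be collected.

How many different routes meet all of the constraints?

25

A right/down-only route from 1 to 24 makes exactly 3 down-moves and 5 right-moves in some order.
With no other constraints that would be C(8,3) = 56 routes.
Split at 2 and multiply the segment counts (each segment already excludes blocked cells): 1→2: 1; 2→24: 25; product = 25.
That gives 25 routes.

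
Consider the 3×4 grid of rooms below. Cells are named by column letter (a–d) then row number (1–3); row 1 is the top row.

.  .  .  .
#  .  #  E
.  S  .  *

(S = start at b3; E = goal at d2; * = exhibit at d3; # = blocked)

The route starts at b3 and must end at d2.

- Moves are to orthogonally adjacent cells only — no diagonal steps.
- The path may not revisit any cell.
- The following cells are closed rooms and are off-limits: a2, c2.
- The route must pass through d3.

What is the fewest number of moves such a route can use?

Any route passes through d3 somewhere between b3 and d2. Summing Manhattan distances along the two legs (b3 → d3 → d2) gives a lower bound of 2 + 1 = 3 moves.
A route of 3 moves achieves this: b3 → c3 → d3 → d2.
Since 3 matches the lower bound, it is optimal.

3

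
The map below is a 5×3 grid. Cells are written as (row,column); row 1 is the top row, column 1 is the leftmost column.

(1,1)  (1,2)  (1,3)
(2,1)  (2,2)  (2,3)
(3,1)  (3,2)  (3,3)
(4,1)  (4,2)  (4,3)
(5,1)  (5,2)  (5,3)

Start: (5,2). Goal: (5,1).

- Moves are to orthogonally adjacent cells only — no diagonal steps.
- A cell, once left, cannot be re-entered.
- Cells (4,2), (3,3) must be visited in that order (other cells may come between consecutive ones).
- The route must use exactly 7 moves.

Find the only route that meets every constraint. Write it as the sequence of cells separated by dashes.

(5,2) - (4,2) - (4,3) - (3,3) - (3,2) - (3,1) - (4,1) - (5,1)

The waypoints must appear in the order (4,2), (3,3), with no cell reused.
Route from (5,2): up to (4,2), right to (4,3), up to (3,3), 2× left (reaching (3,1)), 2× down (reaching (5,1)) — 7 moves in all.
Check: order respected ((4,2) at step 1, (3,3) at step 3); 7 moves as required.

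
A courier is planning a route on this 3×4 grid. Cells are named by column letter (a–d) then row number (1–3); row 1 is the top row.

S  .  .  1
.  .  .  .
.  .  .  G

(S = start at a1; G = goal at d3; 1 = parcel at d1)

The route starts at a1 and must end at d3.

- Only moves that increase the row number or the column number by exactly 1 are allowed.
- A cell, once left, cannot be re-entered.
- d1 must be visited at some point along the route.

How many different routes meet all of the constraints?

A right/down-only route from a1 to d3 makes exactly 2 down-moves and 3 right-moves in some order.
With no other constraints that would be C(5,2) = 10 routes.
Split at d1 and multiply the segment counts: a1→d1: 1; d1→d3: 1; product = 1.
That gives 1 route.

1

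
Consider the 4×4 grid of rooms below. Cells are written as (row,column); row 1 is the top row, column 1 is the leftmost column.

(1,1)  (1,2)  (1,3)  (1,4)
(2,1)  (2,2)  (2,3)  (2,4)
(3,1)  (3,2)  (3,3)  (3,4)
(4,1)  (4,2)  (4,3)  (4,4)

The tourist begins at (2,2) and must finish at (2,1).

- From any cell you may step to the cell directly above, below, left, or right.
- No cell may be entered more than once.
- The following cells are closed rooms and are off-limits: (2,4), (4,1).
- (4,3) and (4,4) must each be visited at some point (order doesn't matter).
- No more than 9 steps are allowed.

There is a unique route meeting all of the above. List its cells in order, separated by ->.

Any route must reach (4,3) and (4,4) and still end at (2,1) within 9 moves, so the order of the required stops is forced.
Route from (2,2): right 1 to (2,3), down 1 to (3,3), right 1 to (3,4), down 1 to (4,4), left 2 to (4,2), up 1 to (3,2), left 1 to (3,1), up 1 to (2,1) — 9 moves in all.
Check: all required cells visited; 9 ≤ 9 moves.

(2,2) -> (2,3) -> (3,3) -> (3,4) -> (4,4) -> (4,3) -> (4,2) -> (3,2) -> (3,1) -> (2,1)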